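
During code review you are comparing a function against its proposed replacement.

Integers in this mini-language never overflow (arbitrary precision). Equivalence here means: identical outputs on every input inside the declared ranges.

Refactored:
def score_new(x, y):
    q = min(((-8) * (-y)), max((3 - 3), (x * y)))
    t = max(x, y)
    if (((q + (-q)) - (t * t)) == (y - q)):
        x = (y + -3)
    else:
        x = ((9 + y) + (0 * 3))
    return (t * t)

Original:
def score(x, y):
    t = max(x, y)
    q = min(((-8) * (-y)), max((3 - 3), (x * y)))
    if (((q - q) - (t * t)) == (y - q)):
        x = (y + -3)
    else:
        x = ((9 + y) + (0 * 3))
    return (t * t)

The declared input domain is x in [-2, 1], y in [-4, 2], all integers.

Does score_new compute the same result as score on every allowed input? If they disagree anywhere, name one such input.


The two versions differ — the changes include arithmetic usage differs.
As a probe, take x=-1, y=0: score runs t=0, then q=0, then (((q - q) - (t * t)) == (y - q)) is true, then x=-3, then returns 0; score_new runs q=0, then t=0, then (((q + (-q)) - (t * t)) == (y - q)) is true, then x=-3, then returns 0; both end at 0.
Every one of the 28 inputs gives matching results.
verdict: equivalent


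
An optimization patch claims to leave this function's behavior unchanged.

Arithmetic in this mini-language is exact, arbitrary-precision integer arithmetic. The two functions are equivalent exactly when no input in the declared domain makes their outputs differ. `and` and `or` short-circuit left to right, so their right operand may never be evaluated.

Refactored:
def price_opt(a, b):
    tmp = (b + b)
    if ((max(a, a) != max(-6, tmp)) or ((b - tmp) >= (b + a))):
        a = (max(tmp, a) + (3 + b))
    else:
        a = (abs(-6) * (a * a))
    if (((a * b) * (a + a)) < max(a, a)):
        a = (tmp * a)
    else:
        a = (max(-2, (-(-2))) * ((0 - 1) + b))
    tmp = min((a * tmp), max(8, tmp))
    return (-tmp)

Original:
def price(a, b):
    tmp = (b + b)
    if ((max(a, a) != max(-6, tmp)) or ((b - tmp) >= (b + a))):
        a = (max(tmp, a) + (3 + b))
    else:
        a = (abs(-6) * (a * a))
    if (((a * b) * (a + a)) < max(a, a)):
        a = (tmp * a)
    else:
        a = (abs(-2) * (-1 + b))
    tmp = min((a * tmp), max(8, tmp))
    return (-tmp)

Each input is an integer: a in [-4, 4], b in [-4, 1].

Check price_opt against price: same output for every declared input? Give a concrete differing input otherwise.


The two versions differ — the changes include arithmetic usage differs; also min/max/abs usage differs; also constant usage differs.
As a probe, take a=3, b=0: price runs tmp=0, then ((max(a, a) != max(-6, tmp)) or ((b - tmp) >= (b + a))) is true, then a=6, then (((a * b) * (a + a)) < max(a, a)) is true, then a=0, then tmp=0, then returns 0; price_opt runs tmp=0, then ((max(a, a) != max(-6, tmp)) or ((b - tmp) >= (b + a))) is true, then a=6, then (((a * b) * (a + a)) < max(a, a)) is true, then a=0, then tmp=0, then returns 0; both end at 0.
An exhaustive pass over the 54 declared inputs shows identical outputs.
verdict: equivalent


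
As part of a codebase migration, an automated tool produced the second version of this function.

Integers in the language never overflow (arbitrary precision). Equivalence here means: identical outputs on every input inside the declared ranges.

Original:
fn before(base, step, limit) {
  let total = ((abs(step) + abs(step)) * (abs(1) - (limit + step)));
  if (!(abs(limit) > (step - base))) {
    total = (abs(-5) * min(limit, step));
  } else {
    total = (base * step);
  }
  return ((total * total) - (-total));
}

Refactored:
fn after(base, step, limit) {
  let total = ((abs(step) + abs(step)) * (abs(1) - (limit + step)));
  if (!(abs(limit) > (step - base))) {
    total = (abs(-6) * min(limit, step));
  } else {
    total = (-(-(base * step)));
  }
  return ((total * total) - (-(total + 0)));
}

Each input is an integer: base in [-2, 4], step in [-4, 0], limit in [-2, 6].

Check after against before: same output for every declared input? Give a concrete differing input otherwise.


These are not equivalent — on base=-2, step=-2, limit=0 the outputs split (90 vs 132).
before: total=12, then (!(abs(limit) > (step - base))) is true, then total=-10, then returns 90
after: total=12, then (!(abs(limit) > (step - base))) is true, then total=-12, then returns 132
verdict: not equivalent; witness: base=-2, step=-2, limit=0


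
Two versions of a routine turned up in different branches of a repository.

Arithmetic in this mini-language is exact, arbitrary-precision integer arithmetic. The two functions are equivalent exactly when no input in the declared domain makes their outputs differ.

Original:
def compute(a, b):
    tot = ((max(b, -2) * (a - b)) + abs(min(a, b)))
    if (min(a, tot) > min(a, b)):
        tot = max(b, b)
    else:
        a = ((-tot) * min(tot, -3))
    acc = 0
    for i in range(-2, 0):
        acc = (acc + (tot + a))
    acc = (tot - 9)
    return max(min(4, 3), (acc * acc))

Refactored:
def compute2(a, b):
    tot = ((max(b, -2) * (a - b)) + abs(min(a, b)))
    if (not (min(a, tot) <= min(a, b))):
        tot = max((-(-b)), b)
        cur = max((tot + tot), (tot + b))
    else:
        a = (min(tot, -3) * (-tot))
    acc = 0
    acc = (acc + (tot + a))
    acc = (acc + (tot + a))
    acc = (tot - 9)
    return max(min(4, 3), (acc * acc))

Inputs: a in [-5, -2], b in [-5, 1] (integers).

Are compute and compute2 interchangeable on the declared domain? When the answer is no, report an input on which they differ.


Behavior is preserved: although min/max/abs usage differs; also boolean connective usage differs; also loop structure differs; also statement counts differ; also local variable names differ; also arithmetic usage differs; also comparison usage differs, the outputs never diverge.
One worked example (a=-3, b=-1) — compute: tot := 5 | (min(a, tot) > min(a, b)): false | a := 15 | acc := 0 | iter i=-2: | acc := 20 | iter i=-1: | acc := 40 | acc := -4 | result 16; compute2: tot := 5 | (not (min(a, tot) <= min(a, b))): false | a := 15 | acc := 0 | acc := 20 | acc := 40 | acc := -4 | result 16; agreement on 16.
Sweeping the whole domain (28 inputs) finds no disagreement.
verdict: equivalent


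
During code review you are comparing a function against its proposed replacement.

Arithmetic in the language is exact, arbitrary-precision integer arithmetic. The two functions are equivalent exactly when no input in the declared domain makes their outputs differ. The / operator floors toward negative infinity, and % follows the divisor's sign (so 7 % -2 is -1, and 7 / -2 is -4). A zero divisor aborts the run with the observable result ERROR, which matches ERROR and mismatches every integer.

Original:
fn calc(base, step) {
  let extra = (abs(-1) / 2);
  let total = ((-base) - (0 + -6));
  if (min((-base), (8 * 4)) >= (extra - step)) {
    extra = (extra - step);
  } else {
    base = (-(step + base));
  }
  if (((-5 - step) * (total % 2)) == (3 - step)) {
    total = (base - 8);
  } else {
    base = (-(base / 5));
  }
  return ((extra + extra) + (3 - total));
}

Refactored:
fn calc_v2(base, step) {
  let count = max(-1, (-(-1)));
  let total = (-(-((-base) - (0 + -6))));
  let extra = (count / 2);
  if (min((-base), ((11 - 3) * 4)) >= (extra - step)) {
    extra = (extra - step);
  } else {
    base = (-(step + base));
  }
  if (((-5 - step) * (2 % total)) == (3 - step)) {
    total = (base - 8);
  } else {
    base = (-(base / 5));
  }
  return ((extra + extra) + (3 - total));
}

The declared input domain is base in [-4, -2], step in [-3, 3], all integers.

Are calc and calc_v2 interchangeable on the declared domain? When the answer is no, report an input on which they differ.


Try base=-4, step=3.
calc: extra := 0 | total := 10 | (min((-base), (8 * 4)) >= (extra - step)): true | extra := -3 | (((-5 - step) * (total % 2)) == (3 - step)): true | total := -12 | result 9
calc_v2: count := 1 | total := 10 | extra := 0 | (min((-base), ((11 - 3) * 4)) >= (extra - step)): true | extra := -3 | (((-5 - step) * (2 % total)) == (3 - step)): false | base := 1 | result -13
9 and -13 differ, so these are not the same function on this domain.
verdict: not equivalent; witness: base=-4, step=3


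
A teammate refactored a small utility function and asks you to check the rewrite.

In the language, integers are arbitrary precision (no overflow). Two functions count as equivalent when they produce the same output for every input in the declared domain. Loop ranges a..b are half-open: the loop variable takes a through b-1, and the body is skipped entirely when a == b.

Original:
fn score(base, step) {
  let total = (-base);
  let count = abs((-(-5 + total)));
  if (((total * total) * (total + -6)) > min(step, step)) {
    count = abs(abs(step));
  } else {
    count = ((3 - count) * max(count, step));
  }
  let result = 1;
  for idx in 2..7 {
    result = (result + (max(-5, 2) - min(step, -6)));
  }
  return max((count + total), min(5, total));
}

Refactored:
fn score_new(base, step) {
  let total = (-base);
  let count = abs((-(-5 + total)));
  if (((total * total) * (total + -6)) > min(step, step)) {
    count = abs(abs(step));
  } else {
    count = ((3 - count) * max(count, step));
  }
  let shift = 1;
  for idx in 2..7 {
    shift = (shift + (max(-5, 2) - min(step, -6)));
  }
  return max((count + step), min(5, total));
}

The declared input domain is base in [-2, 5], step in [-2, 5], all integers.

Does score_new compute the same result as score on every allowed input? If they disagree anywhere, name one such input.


These are not equivalent — on base=-2, step=3 the outputs split (2 vs 3).
score: total = 2; count = 3; (((total * total) * (total + -6)) > min(step, step)) -> false; count = 0; result = 1; [idx=2]; result = 9; [idx=3]; result = 17; [idx=4]; result = 25; [idx=5]; result = 33; [idx=6]; result = 41; return 2
score_new: total = 2; count = 3; (((total * total) * (total + -6)) > min(step, step)) -> false; count = 0; shift = 1; [idx=2]; shift = 9; [idx=3]; shift = 17; [idx=4]; shift = 25; [idx=5]; shift = 33; [idx=6]; shift = 41; return 3
verdict: not equivalent; witness: base=-2, step=3


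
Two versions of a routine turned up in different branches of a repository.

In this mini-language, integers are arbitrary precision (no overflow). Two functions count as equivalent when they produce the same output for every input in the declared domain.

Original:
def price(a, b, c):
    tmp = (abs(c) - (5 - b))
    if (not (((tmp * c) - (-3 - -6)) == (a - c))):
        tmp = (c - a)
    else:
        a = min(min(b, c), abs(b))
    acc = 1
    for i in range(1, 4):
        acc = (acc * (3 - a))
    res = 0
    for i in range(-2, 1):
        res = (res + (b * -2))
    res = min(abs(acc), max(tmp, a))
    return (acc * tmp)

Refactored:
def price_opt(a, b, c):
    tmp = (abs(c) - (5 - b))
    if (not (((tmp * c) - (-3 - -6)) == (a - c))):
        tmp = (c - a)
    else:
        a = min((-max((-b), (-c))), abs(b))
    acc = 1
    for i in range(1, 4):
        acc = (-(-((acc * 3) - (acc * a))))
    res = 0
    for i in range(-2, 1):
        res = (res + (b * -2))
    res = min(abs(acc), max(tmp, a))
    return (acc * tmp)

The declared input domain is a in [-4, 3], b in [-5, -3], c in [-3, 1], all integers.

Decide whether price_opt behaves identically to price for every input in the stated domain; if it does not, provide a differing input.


Equivalent — the differences include arithmetic usage differs; and min/max/abs usage differs, yet no declared input distinguishes the two.
Spot check at a=-2, b=-5, c=-2 — price: tmp := -8 | (not (((tmp * c) - (-3 - -6)) == (a - c))): true | tmp := 0 | acc := 1 | iter i=1: | acc := 5 | iter i=2: | acc := 25 | iter i=3: | acc := 125 | res := 0 | iter i=-2: | res := 10 | iter i=-1: | res := 20 | iter i=0: | res := 30 | res := 0 | result 0. price_opt: tmp := -8 | (not (((tmp * c) - (-3 - -6)) == (a - c))): true | tmp := 0 | acc := 1 | iter i=1: | acc := 5 | iter i=2: | acc := 25 | iter i=3: | acc := 125 | res := 0 | iter i=-2: | res := 10 | iter i=-1: | res := 20 | iter i=0: | res := 30 | res := 0 | result 0. Both give 0.
An exhaustive pass over the 120 declared inputs shows identical outputs.
verdict: equivalent


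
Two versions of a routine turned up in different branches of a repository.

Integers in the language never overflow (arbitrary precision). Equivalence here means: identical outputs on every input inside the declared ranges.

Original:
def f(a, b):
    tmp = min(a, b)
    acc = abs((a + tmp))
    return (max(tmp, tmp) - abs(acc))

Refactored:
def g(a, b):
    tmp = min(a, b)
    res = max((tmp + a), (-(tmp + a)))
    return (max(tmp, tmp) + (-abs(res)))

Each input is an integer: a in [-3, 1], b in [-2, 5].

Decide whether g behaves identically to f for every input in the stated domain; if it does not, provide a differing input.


Differences: arithmetic usage differs; and min/max/abs usage differs; and local variable names differ — yet all 40 inputs agree.
verdict: equivalent


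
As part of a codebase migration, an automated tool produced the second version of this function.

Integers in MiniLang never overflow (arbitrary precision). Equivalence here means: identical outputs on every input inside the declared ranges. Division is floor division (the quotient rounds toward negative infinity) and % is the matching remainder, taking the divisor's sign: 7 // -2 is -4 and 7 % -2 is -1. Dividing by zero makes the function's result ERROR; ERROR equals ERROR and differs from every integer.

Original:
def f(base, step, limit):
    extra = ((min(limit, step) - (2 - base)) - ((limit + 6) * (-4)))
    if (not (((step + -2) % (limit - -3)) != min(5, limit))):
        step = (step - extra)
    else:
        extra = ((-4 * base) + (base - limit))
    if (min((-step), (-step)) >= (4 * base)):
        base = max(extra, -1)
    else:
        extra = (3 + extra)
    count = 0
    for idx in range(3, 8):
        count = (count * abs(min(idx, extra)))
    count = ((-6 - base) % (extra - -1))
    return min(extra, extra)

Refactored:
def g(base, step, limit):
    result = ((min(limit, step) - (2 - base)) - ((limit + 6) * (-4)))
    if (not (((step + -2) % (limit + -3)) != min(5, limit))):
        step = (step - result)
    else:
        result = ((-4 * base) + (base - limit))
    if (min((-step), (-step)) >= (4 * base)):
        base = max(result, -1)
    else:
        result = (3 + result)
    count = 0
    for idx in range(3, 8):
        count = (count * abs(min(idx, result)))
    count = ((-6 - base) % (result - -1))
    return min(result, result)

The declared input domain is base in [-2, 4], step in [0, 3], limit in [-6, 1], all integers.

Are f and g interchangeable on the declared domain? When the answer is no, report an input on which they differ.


Not equivalent: base=-2, step=0, limit=-3 separates them (ERROR vs 9).
f: extra := 5 | divide-by-zero, output ERROR
g: result := 5 | (not (((step + -2) % (limit + -3)) != min(5, limit))): false | result := 9 | (min((-step), (-step)) >= (4 * base)): true | base := 9 | count := 0 | iter idx=3: | count := 0 | iter idx=4: | count := 0 | iter idx=5: | count := 0 | iter idx=6: | count := 0 | iter idx=7: | count := 0 | count := 5 | result 9
verdict: not equivalent; witness: base=-2, step=0, limit=-3


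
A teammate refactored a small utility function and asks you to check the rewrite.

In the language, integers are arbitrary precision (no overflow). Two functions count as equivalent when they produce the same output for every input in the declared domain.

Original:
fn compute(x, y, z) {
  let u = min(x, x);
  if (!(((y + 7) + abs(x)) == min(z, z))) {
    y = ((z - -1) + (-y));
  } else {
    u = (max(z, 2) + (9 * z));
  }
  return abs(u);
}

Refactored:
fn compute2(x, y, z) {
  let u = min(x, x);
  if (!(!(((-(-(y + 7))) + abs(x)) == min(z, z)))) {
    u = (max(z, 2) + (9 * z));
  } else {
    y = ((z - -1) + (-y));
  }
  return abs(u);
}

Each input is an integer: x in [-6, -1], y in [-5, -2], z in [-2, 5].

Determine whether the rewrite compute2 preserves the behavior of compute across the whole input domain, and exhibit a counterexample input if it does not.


Equivalent — the differences include boolean connective usage differs, yet no declared input distinguishes the two.
One worked example (x=-5, y=-2, z=5) — compute: u becomes -5; next (!(((y + 7) + abs(x)) == min(z, z))) evaluates to true; next y becomes 8; next final value 5; compute2: u becomes -5; next (!(!(((-(-(y + 7))) + abs(x)) == min(z, z)))) evaluates to false; next y becomes 8; next final value 5; agreement on 5.
Across all 192 domain points the two functions coincide.
verdict: equivalent


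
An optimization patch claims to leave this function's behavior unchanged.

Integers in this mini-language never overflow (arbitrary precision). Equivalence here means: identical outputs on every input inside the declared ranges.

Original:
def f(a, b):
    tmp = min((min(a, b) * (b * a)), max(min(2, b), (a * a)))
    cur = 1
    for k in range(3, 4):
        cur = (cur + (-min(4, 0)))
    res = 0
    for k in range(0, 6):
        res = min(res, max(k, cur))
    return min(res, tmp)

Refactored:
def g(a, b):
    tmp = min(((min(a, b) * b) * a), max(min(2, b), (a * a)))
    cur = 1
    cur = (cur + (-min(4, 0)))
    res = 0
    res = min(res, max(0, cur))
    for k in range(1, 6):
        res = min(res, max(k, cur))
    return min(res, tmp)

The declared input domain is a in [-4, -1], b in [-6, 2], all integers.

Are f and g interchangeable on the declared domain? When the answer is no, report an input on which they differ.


Reading the diff, among the changes: loop structure differs, min/max/abs usage differs, constant usage differs.
As a probe, take a=-2, b=0: f runs tmp := 0 | cur := 1 | iter k=3: | cur := 1 | res := 0 | iter k=0: | res := 0 | iter k=1: | res := 0 | iter k=2: | res := 0 | iter k=3: | res := 0 | iter k=4: | res := 0 | iter k=5: | res := 0 | result 0; g runs tmp := 0 | cur := 1 | cur := 1 | res := 0 | res := 0 | iter k=1: | res := 0 | iter k=2: | res := 0 | iter k=3: | res := 0 | iter k=4: | res := 0 | iter k=5: | res := 0 | result 0; both end at 0.
Across all 36 domain points the two functions coincide.
verdict: equivalent


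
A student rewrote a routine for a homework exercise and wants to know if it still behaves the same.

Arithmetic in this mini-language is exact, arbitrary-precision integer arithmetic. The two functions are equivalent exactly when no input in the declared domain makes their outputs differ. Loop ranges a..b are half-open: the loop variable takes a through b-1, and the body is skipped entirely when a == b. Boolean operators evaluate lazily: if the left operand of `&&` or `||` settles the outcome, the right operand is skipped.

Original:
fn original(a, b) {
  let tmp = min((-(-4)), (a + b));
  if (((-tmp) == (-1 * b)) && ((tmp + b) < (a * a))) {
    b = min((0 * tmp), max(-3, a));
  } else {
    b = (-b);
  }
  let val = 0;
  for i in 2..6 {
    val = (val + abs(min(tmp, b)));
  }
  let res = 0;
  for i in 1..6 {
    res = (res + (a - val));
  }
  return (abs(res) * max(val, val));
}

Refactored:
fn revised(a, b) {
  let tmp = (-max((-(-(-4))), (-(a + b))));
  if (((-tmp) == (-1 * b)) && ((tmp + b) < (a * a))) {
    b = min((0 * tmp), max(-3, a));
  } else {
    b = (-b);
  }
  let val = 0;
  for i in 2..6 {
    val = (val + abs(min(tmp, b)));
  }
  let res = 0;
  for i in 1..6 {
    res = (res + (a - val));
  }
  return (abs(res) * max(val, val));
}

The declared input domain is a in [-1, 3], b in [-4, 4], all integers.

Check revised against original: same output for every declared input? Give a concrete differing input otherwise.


The two are interchangeable: min/max/abs usage differs, and every declared input agrees.
Tracing a=3, b=1: original: tmp becomes 4; next (((-tmp) == (-1 * b)) && ((tmp + b) < (a * a))) evaluates to false; next b becomes -1; next val becomes 0; next at i=2:; next val becomes 1; next at i=3:; next val becomes 2; next at i=4:; next val becomes 3; next at i=5:; next val becomes 4; next res becomes 0; next at i=1:; next res becomes -1; next at i=2:; next res becomes -2; next at i=3:; next res becomes -3; next at i=4:; next res becomes -4; next at i=5:; next res becomes -5; next final value 20 | revised: tmp becomes 4; next (((-tmp) == (-1 * b)) && ((tmp + b) < (a * a))) evaluates to false; next b becomes -1; next val becomes 0; next at i=2:; next val becomes 1; next at i=3:; next val becomes 2; next at i=4:; next val becomes 3; next at i=5:; next val becomes 4; next res becomes 0; next at i=1:; next res becomes -1; next at i=2:; next res becomes -2; next at i=3:; next res becomes -3; next at i=4:; next res becomes -4; next at i=5:; next res becomes -5; next final value 20 — matching result 20.
An exhaustive pass over the 45 declared inputs shows identical outputs.
verdict: equivalent


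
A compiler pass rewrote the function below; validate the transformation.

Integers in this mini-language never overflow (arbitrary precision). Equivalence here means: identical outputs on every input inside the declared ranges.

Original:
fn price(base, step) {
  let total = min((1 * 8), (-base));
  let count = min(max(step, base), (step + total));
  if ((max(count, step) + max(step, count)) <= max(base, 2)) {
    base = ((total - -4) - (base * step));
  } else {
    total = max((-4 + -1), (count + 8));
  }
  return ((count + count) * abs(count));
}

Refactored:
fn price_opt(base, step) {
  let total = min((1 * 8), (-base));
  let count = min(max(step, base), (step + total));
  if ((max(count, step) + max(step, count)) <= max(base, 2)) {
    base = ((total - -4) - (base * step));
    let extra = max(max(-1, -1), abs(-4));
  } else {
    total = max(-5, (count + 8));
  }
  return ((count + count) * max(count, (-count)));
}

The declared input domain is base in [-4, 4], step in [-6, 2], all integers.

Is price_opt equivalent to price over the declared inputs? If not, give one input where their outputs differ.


Equivalent — the differences include min/max/abs usage differs, and arithmetic usage differs, and local variable names differ, and statement counts differ, and constant usage differs, yet no declared input distinguishes the two.
One worked example (base=1, step=-6) — price: total := -1 | count := -7 | ((max(count, step) + max(step, count)) <= max(base, 2)): true | base := 9 | result -98; price_opt: total := -1 | count := -7 | ((max(count, step) + max(step, count)) <= max(base, 2)): true | base := 9 | extra := 4 | result -98; agreement on -98.
Checked all 81 inputs in the declared domain: the outputs agree on every one.
verdict: equivalent


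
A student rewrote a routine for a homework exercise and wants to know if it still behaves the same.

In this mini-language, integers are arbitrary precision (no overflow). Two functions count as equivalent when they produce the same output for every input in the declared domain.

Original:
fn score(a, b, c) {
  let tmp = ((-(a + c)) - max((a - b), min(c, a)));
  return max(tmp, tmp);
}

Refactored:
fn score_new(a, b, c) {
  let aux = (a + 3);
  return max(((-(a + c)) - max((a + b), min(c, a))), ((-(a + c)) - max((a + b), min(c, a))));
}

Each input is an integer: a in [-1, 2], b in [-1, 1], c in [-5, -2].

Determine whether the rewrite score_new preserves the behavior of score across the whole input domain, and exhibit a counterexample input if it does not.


Input a=-1, b=-1, c=-5: 6 from score versus 8 from score_new.
verdict: not equivalent; witness: a=-1, b=-1, c=-5


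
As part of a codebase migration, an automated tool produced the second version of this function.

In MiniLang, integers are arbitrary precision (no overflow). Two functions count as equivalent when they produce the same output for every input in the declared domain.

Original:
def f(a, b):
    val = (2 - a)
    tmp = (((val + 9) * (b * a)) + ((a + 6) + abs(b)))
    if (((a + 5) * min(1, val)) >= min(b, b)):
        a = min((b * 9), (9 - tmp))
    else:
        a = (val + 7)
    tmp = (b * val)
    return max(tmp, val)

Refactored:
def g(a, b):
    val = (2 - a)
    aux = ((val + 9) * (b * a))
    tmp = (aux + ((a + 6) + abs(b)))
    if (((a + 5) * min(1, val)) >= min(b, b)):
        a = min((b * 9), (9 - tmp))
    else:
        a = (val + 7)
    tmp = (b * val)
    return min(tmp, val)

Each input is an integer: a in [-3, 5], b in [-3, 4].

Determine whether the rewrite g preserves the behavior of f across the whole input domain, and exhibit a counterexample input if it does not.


Evaluate both at a=-3, b=-3.
f: val = 5; tmp = 132; (((a + 5) * min(1, val)) >= min(b, b)) -> true; a = -123; tmp = -15; return 5
g: val = 5; aux = 126; tmp = 132; (((a + 5) * min(1, val)) >= min(b, b)) -> true; a = -123; tmp = -15; return -15
5 vs -15 — the two versions disagree here.
verdict: not equivalent; witness: a=-3, b=-3


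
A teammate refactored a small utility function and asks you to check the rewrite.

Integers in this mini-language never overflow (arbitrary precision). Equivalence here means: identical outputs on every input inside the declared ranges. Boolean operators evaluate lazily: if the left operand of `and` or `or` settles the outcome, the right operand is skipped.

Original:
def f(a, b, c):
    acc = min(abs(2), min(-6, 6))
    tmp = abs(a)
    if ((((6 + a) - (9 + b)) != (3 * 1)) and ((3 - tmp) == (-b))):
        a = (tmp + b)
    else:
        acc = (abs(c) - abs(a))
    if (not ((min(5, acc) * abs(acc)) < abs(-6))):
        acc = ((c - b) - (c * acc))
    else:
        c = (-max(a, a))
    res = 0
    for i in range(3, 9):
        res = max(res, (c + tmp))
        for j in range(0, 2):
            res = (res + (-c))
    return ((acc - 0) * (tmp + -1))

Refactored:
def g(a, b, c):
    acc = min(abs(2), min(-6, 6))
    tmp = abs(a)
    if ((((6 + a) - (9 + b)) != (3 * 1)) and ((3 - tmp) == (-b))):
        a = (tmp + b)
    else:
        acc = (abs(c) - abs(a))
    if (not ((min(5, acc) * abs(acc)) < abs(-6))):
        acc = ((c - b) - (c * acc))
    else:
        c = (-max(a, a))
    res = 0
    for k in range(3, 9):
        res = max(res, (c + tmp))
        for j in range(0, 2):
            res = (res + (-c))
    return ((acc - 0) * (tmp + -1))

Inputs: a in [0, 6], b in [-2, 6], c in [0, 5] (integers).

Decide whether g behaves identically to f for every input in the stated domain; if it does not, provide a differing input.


Reading the diff, among the changes: local variable names differ.
Spot check at a=3, b=0, c=4 — f: acc = -6; tmp = 3; ((((6 + a) - (9 + b)) != (3 * 1)) and ((3 - tmp) == (-b))) -> true; a = 3; (not ((min(5, acc) * abs(acc)) < abs(-6))) -> false; c = -3; res = 0; [i=3]; res = 0; [j=0]; res = 3; [j=1]; res = 6; [i=4]; res = 6; [j=0]; res = 9; [j=1]; res = 12; [i=5]; res = 12; [j=0]; res = 15; [j=1]; res = 18; [i=6]; res = 18; [j=0]; res = 21; [j=1]; res = 24; [i=7]; res = 24; [j=0]; res = 27; [j=1]; res = 30; [i=8]; res = 30; [j=0]; res = 33; [j=1]; res = 36; return -12. g: acc = -6; tmp = 3; ((((6 + a) - (9 + b)) != (3 * 1)) and ((3 - tmp) == (-b))) -> true; a = 3; (not ((min(5, acc) * abs(acc)) < abs(-6))) -> false; c = -3; res = 0; [k=3]; res = 0; [j=0]; res = 3; [j=1]; res = 6; [k=4]; res = 6; [j=0]; res = 9; [j=1]; res = 12; [k=5]; res = 12; [j=0]; res = 15; [j=1]; res = 18; [k=6]; res = 18; [j=0]; res = 21; [j=1]; res = 24; [k=7]; res = 24; [j=0]; res = 27; [j=1]; res = 30; [k=8]; res = 30; [j=0]; res = 33; [j=1]; res = 36; return -12. Both give -12.
An exhaustive pass over the 378 declared inputs shows identical outputs.
verdict: equivalent


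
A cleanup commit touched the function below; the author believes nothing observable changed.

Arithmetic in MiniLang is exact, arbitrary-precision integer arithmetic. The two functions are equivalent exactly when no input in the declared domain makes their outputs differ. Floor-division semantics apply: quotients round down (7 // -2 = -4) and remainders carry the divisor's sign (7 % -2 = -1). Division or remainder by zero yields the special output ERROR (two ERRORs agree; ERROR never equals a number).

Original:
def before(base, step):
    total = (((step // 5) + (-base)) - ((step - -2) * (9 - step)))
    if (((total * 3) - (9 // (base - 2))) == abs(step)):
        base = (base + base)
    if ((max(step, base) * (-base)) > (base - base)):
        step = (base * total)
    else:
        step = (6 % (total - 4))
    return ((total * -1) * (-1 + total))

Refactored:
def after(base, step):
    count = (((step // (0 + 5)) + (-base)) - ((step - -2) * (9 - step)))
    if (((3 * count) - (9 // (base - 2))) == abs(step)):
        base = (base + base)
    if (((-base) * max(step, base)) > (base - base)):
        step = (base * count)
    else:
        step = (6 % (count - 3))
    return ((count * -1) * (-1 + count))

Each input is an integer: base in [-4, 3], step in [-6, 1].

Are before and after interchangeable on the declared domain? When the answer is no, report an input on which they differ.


Not equivalent: base=-4, step=-2 separates them (-6 vs ERROR).
before: total becomes 3; next (((total * 3) - (9 // (base - 2))) == abs(step)) evaluates to false; next ((max(step, base) * (-base)) > (base - base)) evaluates to false; next step becomes 0; next final value -6
after: count becomes 3; next (((3 * count) - (9 // (base - 2))) == abs(step)) evaluates to false; next (((-base) * max(step, base)) > (base - base)) evaluates to false; next hits division by zero so the output is ERROR
verdict: not equivalent; witness: base=-4, step=-2


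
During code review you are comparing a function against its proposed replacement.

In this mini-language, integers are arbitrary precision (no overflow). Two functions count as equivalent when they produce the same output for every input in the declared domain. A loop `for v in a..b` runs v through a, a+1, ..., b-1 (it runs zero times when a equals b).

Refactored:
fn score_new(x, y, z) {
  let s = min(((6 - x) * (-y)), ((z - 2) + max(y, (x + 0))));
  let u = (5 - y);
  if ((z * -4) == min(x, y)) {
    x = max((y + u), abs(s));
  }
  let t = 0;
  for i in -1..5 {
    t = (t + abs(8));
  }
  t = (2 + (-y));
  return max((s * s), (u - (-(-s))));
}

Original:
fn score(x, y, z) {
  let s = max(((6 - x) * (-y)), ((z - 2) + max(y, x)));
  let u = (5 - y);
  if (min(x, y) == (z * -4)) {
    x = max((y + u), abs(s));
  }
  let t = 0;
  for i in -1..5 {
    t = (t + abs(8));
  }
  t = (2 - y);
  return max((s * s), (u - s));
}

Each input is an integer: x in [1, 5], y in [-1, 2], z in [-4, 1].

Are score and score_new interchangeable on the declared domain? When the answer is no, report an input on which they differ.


Run the pair on x=1, y=-1, z=-3.
score: s := 5 | u := 6 | (min(x, y) == (z * -4)): false | t := 0 | iter i=-1: | t := 8 | iter i=0: | t := 16 | iter i=1: | t := 24 | iter i=2: | t := 32 | iter i=3: | t := 40 | iter i=4: | t := 48 | t := 3 | result 25
score_new: s := -4 | u := 6 | ((z * -4) == min(x, y)): false | t := 0 | iter i=-1: | t := 8 | iter i=0: | t := 16 | iter i=1: | t := 24 | iter i=2: | t := 32 | iter i=3: | t := 40 | iter i=4: | t := 48 | t := 3 | result 16
25 != 16, so the rewrite changes behavior.
verdict: not equivalent; witness: x=1, y=-1, z=-3


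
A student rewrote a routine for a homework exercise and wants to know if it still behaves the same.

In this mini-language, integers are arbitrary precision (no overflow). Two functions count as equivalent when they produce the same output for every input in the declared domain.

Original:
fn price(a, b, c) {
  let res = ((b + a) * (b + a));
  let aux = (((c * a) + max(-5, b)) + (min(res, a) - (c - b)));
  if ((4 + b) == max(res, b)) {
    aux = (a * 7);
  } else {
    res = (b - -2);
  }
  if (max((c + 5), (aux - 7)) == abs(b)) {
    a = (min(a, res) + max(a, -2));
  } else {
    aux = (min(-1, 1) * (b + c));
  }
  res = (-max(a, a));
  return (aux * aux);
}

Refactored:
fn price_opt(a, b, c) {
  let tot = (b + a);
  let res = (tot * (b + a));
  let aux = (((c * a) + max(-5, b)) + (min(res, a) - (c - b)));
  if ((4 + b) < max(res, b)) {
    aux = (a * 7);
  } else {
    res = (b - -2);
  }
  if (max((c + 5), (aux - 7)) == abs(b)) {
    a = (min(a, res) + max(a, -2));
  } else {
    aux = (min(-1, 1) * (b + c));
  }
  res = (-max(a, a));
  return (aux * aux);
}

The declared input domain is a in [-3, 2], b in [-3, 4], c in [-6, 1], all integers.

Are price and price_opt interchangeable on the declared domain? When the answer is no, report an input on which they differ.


Evaluate both at a=-3, b=-3, c=-2.
price: res becomes 36; next aux becomes -1; next ((4 + b) == max(res, b)) evaluates to false; next res becomes -1; next (max((c + 5), (aux - 7)) == abs(b)) evaluates to true; next a becomes -5; next res becomes 5; next final value 1
price_opt: tot becomes -6; next res becomes 36; next aux becomes -1; next ((4 + b) < max(res, b)) evaluates to true; next aux becomes -21; next (max((c + 5), (aux - 7)) == abs(b)) evaluates to true; next a becomes -5; next res becomes 5; next final value 441
1 vs 441 — the two versions disagree here.
verdict: not equivalent; witness: a=-3, b=-3, c=-2


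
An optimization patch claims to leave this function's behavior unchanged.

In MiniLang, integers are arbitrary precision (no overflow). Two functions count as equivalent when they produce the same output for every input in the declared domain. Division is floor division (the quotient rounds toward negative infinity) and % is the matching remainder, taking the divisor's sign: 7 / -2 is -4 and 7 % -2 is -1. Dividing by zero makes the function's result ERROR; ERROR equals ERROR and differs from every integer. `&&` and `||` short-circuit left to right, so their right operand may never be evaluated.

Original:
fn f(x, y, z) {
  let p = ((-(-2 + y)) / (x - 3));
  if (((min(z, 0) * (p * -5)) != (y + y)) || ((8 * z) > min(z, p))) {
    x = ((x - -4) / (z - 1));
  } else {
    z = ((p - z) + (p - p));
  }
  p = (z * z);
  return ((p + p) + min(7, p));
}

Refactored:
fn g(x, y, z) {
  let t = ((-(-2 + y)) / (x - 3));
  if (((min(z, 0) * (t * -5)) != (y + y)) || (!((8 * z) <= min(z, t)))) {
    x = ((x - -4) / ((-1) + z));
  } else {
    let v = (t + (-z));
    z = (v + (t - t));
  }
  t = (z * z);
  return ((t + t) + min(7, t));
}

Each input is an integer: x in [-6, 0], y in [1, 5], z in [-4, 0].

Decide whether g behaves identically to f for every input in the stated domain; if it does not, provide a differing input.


Differences: comparison usage differs, plus arithmetic usage differs, plus local variable names differ, plus statement counts differ, plus boolean connective usage differs — yet all 175 inputs agree.
verdict: equivalent


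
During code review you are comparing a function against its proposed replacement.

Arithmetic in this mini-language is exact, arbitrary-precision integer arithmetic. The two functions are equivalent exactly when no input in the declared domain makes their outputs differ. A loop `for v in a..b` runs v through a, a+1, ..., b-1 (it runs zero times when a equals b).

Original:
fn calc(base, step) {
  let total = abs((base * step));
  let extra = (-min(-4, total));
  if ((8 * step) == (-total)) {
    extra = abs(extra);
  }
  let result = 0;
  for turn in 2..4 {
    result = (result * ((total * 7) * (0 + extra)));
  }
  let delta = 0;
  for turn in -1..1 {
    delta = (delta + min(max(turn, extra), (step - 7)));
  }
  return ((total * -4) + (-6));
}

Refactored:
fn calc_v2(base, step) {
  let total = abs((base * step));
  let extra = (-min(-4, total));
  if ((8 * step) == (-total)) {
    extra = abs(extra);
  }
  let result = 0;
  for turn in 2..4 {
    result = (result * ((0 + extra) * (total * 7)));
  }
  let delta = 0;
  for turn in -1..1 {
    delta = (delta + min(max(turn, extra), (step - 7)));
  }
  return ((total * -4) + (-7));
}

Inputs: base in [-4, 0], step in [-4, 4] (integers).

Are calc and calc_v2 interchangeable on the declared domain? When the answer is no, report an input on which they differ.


There is a counterexample at base=-4, step=-4: -70 on one side, -71 on the other.
calc: total = 16; extra = 4; ((8 * step) == (-total)) -> false; result = 0; [turn=2]; result = 0; [turn=3]; result = 0; delta = 0; [turn=-1]; delta = -11; [turn=0]; delta = -22; return -70
calc_v2: total = 16; extra = 4; ((8 * step) == (-total)) -> false; result = 0; [turn=2]; result = 0; [turn=3]; result = 0; delta = 0; [turn=-1]; delta = -11; [turn=0]; delta = -22; return -71
verdict: not equivalent; witness: base=-4, step=-4


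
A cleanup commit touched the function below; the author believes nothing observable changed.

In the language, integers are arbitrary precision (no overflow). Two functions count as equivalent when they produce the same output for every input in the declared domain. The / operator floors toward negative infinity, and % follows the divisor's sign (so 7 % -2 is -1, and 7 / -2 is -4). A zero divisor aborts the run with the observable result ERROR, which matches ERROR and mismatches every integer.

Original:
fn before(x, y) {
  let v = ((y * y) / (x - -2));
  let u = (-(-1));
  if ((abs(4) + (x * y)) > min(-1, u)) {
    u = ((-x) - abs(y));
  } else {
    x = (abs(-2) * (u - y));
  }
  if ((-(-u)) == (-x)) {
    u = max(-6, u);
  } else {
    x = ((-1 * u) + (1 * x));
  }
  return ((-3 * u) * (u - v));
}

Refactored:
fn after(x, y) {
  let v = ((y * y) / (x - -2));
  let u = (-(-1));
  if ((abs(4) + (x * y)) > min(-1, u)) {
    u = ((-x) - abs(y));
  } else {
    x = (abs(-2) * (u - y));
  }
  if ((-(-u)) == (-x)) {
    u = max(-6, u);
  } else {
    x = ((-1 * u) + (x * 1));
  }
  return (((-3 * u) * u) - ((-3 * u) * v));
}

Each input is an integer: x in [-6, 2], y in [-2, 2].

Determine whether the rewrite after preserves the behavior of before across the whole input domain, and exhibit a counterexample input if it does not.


The two are interchangeable: constant usage differs; arithmetic usage differs, and every declared input agrees.
One worked example (x=-2, y=-2) — before: hits division by zero so the output is ERROR; after: hits division by zero so the output is ERROR; agreement on ERROR.
An exhaustive pass over the 45 declared inputs shows identical outputs.
verdict: equivalent


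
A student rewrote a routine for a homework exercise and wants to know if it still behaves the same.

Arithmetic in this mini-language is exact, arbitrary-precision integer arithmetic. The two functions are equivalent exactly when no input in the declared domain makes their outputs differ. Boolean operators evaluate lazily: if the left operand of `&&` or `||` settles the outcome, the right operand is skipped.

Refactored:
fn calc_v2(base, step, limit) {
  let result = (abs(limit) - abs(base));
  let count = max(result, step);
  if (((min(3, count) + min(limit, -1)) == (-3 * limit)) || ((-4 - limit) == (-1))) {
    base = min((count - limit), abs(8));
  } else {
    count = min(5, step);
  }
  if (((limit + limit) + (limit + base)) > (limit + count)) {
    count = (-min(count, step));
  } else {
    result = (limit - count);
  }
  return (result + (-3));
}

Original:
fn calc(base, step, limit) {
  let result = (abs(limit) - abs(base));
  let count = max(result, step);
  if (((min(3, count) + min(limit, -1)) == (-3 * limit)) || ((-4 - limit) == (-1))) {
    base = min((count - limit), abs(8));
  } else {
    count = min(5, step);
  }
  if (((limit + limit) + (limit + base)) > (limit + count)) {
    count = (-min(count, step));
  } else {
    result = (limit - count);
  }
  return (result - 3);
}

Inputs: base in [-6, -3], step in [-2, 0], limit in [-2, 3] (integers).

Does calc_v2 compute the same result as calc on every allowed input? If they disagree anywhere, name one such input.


Behavior is preserved: although arithmetic usage differs, the outputs never diverge.
One worked example (base=-4, step=0, limit=-1) — calc: result := -3 | count := 0 | (((min(3, count) + min(limit, -1)) == (-3 * limit)) || ((-4 - limit) == (-1))): false | count := 0 | (((limit + limit) + (limit + base)) > (limit + count)): false | result := -1 | result -4; calc_v2: result := -3 | count := 0 | (((min(3, count) + min(limit, -1)) == (-3 * limit)) || ((-4 - limit) == (-1))): false | count := 0 | (((limit + limit) + (limit + base)) > (limit + count)): false | result := -1 | result -4; agreement on -4.
An exhaustive pass over the 72 declared inputs shows identical outputs.
verdict: equivalent
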